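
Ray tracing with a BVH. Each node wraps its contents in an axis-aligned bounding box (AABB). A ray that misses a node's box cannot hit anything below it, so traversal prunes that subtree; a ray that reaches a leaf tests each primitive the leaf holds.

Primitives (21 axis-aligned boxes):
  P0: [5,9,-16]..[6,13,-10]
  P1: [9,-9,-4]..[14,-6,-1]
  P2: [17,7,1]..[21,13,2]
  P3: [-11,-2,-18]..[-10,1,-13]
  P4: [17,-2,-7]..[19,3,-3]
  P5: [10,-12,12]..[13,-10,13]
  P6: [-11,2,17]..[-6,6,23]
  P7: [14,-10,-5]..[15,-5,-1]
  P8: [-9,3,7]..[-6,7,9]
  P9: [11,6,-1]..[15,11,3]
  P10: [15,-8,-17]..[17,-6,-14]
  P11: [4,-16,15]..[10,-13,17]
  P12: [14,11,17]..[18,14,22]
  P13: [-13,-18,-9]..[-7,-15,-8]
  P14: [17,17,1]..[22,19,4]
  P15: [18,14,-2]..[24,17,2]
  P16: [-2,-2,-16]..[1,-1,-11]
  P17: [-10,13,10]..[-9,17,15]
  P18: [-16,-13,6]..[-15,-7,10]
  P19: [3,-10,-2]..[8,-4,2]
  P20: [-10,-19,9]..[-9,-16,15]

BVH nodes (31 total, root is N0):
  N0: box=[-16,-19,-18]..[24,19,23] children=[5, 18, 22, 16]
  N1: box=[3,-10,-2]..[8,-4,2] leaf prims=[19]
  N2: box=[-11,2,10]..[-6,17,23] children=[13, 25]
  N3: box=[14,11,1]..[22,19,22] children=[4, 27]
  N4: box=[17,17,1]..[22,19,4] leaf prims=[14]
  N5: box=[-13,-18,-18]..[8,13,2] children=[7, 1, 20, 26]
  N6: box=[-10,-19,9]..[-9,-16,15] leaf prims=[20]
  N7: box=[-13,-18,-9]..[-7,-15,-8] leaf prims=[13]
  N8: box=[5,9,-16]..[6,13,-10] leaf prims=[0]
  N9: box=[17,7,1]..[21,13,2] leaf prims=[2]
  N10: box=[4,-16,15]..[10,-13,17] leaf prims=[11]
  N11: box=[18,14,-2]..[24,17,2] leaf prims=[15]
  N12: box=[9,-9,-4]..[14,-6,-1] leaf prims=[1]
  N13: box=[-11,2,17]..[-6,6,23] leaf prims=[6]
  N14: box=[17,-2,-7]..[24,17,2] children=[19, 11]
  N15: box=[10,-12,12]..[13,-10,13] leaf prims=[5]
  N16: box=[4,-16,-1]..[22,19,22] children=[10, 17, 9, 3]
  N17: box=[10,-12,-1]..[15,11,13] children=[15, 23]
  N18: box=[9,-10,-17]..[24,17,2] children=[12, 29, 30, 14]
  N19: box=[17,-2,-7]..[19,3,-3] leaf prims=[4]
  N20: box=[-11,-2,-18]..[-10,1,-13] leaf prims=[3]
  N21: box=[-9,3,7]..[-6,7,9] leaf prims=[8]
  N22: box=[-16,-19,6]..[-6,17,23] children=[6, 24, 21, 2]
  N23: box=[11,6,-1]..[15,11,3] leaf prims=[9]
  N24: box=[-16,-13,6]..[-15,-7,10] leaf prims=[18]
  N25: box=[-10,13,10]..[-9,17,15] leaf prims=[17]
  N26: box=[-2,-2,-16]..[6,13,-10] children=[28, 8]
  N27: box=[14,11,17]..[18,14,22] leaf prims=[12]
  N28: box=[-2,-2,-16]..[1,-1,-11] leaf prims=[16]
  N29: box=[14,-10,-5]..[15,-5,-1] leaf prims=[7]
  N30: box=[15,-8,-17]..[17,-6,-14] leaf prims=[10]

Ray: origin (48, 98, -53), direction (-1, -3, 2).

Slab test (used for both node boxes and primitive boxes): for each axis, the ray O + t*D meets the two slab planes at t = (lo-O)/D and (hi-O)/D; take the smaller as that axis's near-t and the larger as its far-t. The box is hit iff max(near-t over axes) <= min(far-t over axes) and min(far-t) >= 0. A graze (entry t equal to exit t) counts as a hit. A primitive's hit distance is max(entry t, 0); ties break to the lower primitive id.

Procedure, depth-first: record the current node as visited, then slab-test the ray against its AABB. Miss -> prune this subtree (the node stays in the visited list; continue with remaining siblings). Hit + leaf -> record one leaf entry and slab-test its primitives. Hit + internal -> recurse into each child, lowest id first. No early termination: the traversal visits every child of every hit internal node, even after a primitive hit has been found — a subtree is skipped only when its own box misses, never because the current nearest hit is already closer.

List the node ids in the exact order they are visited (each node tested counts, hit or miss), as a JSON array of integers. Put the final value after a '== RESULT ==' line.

Walk:
N0 x:[24,64] y:[79/3,39] z:[35/2,38] -> hit [79/3,38], descend [5, 16, 18, 22]
  N5 x:[40,61] y:[85/3,116/3] z:[35/2,55/2] -> miss, prune
  N16 x:[26,44] y:[79/3,38] z:[26,75/2] -> hit [79/3,75/2], descend [3, 9, 10, 17]
    N3 x:[26,34] y:[79/3,29] z:[27,75/2] -> hit [27,29], descend [4, 27]
      N4 x:[26,31] y:[79/3,27] z:[27,57/2] -> hit [27,27] leaf, test {P14@t=27}
      N27 x:[30,34] y:[28,29] z:[35,75/2] -> miss, prune
    N9 x:[27,31] y:[85/3,91/3] z:[27,55/2] -> miss, prune
    N10 x:[38,44] y:[37,38] z:[34,35] -> miss, prune
    N17 x:[33,38] y:[29,110/3] z:[26,33] -> hit [33,33], descend [15, 23]
      N15 x:[35,38] y:[36,110/3] z:[65/2,33] -> miss, prune
      N23 x:[33,37] y:[29,92/3] z:[26,28] -> miss, prune
  N18 x:[24,39] y:[27,36] z:[18,55/2] -> hit [27,55/2], descend [12, 14, 29, 30]
    N12 x:[34,39] y:[104/3,107/3] z:[49/2,26] -> miss, prune
    N14 x:[24,31] y:[27,100/3] z:[23,55/2] -> hit [27,55/2], descend [11, 19]
      N11 x:[24,30] y:[27,28] z:[51/2,55/2] -> hit [27,55/2] leaf, test {P15@t=27}
      N19 x:[29,31] y:[95/3,100/3] z:[23,25] -> miss, prune
    N29 x:[33,34] y:[103/3,36] z:[24,26] -> miss, prune
    N30 x:[31,33] y:[104/3,106/3] z:[18,39/2] -> miss, prune
  N22 x:[54,64] y:[27,39] z:[59/2,38] -> miss, prune

order=[0, 5, 16, 3, 4, 27, 9, 10, 17, 15, 23, 18, 12, 14, 11, 19, 29, 30, 22]  |boxes|=19  |leaves|=2  hit=P14

== RESULT ==
[0, 5, 16, 3, 4, 27, 9, 10, 17, 15, 23, 18, 12, 14, 11, 19, 29, 30, 22]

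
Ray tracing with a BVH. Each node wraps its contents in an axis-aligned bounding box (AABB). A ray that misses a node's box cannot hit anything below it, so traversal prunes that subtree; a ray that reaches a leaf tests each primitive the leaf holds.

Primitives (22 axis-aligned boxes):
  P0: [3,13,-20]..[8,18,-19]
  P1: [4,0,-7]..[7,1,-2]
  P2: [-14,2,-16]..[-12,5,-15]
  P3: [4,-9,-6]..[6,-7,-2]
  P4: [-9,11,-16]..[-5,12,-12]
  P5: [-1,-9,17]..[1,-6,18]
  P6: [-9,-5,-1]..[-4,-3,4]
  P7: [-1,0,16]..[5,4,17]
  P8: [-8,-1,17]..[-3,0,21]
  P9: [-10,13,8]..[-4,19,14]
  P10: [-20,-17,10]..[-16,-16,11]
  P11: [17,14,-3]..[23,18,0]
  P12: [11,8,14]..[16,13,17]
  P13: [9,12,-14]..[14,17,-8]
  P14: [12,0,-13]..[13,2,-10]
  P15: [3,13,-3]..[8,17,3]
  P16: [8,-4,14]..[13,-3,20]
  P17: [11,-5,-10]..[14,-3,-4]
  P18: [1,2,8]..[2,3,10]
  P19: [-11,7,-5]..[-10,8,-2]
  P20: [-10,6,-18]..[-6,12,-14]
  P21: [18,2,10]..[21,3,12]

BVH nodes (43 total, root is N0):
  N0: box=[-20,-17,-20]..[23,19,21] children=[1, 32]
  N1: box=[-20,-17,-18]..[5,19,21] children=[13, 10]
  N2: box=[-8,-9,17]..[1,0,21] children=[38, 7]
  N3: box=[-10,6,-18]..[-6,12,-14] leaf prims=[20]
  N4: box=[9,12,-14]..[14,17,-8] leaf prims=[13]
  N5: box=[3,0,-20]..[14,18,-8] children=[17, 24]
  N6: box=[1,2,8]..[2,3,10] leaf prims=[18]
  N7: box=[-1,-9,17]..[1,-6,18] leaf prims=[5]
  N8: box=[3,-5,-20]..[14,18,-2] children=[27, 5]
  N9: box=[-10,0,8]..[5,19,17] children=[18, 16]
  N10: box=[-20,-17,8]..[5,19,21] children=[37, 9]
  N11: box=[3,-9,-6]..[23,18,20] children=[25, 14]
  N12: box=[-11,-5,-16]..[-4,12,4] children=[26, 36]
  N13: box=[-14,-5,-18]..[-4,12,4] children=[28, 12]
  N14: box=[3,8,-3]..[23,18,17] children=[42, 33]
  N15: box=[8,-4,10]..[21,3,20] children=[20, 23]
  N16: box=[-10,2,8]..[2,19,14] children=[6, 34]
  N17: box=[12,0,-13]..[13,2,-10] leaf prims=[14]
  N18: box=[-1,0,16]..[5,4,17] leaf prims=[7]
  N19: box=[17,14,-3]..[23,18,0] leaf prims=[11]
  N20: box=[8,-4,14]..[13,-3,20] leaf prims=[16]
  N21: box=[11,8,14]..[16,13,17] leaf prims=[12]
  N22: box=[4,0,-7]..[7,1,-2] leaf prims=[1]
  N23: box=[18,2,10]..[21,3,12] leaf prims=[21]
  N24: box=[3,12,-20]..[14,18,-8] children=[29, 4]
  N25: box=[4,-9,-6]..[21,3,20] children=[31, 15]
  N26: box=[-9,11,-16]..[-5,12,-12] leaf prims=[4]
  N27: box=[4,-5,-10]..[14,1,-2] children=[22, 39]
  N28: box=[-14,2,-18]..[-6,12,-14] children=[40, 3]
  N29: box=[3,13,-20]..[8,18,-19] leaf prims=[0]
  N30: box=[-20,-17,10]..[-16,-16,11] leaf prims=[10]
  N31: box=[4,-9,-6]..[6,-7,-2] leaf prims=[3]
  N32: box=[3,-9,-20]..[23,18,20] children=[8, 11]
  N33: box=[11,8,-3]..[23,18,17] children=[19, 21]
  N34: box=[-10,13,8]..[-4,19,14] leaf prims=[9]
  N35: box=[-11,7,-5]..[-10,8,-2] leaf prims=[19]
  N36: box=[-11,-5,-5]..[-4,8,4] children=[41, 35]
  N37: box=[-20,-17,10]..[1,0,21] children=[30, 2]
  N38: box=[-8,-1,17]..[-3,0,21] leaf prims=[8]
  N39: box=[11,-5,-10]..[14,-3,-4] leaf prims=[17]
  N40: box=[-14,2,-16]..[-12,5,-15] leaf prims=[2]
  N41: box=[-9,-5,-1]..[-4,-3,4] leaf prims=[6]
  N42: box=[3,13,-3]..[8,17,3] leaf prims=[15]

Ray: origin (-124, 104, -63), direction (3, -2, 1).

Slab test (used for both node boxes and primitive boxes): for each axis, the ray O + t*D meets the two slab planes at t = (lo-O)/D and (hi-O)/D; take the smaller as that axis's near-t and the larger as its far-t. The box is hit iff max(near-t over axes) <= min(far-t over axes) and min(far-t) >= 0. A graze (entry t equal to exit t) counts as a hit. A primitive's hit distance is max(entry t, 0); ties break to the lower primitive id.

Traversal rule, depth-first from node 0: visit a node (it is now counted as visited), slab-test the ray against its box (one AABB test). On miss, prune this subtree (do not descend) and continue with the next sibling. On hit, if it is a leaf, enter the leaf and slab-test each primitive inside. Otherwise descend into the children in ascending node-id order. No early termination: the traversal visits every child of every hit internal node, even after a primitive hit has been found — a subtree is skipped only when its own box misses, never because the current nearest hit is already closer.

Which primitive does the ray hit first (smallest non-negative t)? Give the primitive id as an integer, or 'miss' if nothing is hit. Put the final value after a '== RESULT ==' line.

Walk:
N0 x:[104/3,49] y:[85/2,121/2] z:[43,84] -> hit [43,49], descend [1, 32]
  N1 x:[104/3,43] y:[85/2,121/2] z:[45,84] -> miss, prune
  N32 x:[127/3,49] y:[43,113/2] z:[43,83] -> hit [43,49], descend [8, 11]
    N8 x:[127/3,46] y:[43,109/2] z:[43,61] -> hit [43,46], descend [5, 27]
      N5 x:[127/3,46] y:[43,52] z:[43,55] -> hit [43,46], descend [17, 24]
        N17 x:[136/3,137/3] y:[51,52] z:[50,53] -> miss, prune
        N24 x:[127/3,46] y:[43,46] z:[43,55] -> hit [43,46], descend [4, 29]
          N4 x:[133/3,46] y:[87/2,46] z:[49,55] -> miss, prune
          N29 x:[127/3,44] y:[43,91/2] z:[43,44] -> hit [43,44] leaf, test {P0@t=43}
      N27 x:[128/3,46] y:[103/2,109/2] z:[53,61] -> miss, prune
    N11 x:[127/3,49] y:[43,113/2] z:[57,83] -> miss, prune

Summary -> nodes [0, 1, 32, 8, 5, 17, 24, 4, 29, 27, 11]; box-tests=11; leaf-entries=1; first=P0

== RESULT ==
0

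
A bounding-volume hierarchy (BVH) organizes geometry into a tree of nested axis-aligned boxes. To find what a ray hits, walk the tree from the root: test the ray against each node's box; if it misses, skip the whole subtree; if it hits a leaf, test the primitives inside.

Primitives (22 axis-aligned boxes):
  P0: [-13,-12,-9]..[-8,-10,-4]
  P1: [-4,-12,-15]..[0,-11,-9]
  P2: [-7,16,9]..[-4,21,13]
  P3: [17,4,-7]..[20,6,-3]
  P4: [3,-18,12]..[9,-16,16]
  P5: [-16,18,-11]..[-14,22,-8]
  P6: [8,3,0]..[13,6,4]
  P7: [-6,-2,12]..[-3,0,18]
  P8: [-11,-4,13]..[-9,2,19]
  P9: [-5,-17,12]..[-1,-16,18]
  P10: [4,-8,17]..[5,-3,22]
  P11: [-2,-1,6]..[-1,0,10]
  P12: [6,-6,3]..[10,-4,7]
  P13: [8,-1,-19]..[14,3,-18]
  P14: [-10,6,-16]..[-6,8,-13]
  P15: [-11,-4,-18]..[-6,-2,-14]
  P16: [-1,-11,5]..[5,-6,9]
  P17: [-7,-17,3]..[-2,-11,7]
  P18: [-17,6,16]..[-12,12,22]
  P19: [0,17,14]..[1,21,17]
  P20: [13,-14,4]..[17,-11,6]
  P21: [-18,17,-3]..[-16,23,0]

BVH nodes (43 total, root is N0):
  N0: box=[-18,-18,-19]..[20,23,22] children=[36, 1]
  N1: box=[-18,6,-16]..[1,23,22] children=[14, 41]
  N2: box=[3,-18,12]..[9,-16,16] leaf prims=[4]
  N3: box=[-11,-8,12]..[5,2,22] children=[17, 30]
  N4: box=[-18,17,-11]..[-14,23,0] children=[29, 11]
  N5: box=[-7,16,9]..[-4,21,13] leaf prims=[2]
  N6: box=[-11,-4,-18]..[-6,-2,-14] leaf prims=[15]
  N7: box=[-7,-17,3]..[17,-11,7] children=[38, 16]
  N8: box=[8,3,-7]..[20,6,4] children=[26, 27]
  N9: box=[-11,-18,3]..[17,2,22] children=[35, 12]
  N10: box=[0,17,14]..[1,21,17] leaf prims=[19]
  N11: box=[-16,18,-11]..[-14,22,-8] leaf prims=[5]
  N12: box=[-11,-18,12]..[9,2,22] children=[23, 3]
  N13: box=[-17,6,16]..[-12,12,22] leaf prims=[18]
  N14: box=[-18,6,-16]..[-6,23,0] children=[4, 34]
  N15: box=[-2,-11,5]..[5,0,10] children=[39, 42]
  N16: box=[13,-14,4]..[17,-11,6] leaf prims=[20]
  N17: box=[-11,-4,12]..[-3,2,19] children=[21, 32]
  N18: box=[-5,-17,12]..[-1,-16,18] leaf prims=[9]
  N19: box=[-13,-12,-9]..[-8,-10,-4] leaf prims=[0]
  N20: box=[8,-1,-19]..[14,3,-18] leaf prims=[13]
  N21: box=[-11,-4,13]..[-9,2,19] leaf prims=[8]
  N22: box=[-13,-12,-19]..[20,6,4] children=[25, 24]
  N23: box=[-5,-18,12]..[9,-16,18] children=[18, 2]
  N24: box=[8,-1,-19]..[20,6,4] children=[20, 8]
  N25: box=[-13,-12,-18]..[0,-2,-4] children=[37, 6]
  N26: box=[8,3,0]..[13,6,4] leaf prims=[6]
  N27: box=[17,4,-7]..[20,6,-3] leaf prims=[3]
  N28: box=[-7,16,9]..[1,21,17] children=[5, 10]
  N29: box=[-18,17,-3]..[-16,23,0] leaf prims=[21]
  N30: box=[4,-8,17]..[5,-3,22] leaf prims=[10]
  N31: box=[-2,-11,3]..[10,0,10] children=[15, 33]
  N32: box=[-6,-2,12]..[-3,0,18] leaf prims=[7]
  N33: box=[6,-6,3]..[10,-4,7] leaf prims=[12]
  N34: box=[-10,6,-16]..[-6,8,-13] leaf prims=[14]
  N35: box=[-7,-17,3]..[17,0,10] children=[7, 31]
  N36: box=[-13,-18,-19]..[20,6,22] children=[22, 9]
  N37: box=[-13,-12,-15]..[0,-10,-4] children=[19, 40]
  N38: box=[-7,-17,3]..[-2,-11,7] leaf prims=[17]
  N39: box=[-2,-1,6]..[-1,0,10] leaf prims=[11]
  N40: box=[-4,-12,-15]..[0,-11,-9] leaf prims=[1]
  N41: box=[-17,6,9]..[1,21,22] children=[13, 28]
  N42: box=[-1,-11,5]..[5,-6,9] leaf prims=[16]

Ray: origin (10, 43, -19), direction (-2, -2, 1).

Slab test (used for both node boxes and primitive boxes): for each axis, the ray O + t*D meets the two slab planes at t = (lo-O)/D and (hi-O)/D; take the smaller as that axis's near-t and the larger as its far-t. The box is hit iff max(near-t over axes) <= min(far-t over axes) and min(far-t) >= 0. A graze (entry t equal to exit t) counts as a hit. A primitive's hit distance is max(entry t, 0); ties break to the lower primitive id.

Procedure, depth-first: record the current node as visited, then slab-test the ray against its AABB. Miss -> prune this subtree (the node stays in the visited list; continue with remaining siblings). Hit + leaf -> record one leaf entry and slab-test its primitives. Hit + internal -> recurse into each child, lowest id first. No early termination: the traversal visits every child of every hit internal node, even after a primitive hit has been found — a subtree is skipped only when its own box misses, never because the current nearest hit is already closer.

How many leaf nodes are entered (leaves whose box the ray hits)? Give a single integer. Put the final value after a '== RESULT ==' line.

Walk:
N0 x:[-5,14] y:[10,61/2] z:[0,41] -> hit [10,14], descend [1, 36]
  N1 x:[9/2,14] y:[10,37/2] z:[3,41] -> hit [10,14], descend [14, 41]
    N14 x:[8,14] y:[10,37/2] z:[3,19] -> hit [10,14], descend [4, 34]
      N4 x:[12,14] y:[10,13] z:[8,19] -> hit [12,13], descend [11, 29]
        N11 x:[12,13] y:[21/2,25/2] z:[8,11] -> miss, prune
        N29 x:[13,14] y:[10,13] z:[16,19] -> miss, prune
      N34 x:[8,10] y:[35/2,37/2] z:[3,6] -> miss, prune
    N41 x:[9/2,27/2] y:[11,37/2] z:[28,41] -> miss, prune
  N36 x:[-5,23/2] y:[37/2,61/2] z:[0,41] -> miss, prune

Visited [0, 1, 14, 4, 11, 29, 34, 41, 36]. Tests: 9 box, 0 leaf. Nearest: miss.

== RESULT ==
0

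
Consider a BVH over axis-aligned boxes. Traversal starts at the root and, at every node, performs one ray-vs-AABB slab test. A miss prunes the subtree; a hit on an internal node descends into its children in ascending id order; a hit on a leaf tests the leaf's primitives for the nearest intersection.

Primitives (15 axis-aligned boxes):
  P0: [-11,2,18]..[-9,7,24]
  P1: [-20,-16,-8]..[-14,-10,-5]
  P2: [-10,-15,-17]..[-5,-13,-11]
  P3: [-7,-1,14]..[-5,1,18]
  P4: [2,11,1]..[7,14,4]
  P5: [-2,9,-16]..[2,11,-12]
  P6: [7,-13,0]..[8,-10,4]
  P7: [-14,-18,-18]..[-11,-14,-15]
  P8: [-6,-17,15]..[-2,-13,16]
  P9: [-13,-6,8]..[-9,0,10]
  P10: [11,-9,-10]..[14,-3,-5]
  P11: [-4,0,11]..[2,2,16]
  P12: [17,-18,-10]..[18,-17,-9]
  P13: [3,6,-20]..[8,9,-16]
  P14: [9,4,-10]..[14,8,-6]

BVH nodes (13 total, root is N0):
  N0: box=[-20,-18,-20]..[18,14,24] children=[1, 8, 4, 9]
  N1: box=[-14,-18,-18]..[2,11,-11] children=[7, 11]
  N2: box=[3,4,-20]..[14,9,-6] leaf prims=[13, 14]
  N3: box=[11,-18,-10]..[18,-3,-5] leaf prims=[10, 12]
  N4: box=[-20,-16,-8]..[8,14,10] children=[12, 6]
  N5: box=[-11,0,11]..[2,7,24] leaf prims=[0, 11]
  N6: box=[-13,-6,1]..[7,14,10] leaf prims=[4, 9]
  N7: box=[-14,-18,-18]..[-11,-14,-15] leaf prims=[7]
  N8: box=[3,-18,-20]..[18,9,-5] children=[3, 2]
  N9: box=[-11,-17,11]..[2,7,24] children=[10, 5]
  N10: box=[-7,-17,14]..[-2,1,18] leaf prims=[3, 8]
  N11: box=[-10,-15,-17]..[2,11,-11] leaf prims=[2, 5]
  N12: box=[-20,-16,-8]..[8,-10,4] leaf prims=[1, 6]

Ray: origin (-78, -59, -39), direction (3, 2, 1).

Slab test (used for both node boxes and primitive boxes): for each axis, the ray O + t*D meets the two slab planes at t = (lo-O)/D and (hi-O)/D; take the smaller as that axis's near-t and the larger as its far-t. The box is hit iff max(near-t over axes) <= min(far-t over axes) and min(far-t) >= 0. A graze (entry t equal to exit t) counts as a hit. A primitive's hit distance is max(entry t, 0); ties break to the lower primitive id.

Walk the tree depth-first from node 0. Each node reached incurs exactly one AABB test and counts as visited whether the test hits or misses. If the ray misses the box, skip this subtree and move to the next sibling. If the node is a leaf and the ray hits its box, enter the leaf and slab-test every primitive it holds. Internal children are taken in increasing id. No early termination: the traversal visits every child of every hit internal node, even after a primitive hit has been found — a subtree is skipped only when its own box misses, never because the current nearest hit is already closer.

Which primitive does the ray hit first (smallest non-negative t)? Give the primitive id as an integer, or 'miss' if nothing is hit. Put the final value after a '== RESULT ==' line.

Trace the traversal:
N0 x:[58/3,32] y:[41/2,73/2] z:[19,63] -> hit [41/2,32], descend [1, 4, 8, 9]
  N1 x:[64/3,80/3] y:[41/2,35] z:[21,28] -> hit [64/3,80/3], descend [7, 11]
    N7 x:[64/3,67/3] y:[41/2,45/2] z:[21,24] -> hit [64/3,67/3] leaf, test {P7@t=64/3}
    N11 x:[68/3,80/3] y:[22,35] z:[22,28] -> hit [68/3,80/3] leaf, test {P2@t=68/3, P5(miss)}
  N4 x:[58/3,86/3] y:[43/2,73/2] z:[31,49] -> miss, prune
  N8 x:[27,32] y:[41/2,34] z:[19,34] -> hit [27,32], descend [2, 3]
    N2 x:[27,92/3] y:[63/2,34] z:[19,33] -> miss, prune
    N3 x:[89/3,32] y:[41/2,28] z:[29,34] -> miss, prune
  N9 x:[67/3,80/3] y:[21,33] z:[50,63] -> miss, prune

Visited [0, 1, 7, 11, 4, 8, 2, 3, 9]. Tests: 9 box, 2 leaf. Nearest: P7.

== RESULT ==
7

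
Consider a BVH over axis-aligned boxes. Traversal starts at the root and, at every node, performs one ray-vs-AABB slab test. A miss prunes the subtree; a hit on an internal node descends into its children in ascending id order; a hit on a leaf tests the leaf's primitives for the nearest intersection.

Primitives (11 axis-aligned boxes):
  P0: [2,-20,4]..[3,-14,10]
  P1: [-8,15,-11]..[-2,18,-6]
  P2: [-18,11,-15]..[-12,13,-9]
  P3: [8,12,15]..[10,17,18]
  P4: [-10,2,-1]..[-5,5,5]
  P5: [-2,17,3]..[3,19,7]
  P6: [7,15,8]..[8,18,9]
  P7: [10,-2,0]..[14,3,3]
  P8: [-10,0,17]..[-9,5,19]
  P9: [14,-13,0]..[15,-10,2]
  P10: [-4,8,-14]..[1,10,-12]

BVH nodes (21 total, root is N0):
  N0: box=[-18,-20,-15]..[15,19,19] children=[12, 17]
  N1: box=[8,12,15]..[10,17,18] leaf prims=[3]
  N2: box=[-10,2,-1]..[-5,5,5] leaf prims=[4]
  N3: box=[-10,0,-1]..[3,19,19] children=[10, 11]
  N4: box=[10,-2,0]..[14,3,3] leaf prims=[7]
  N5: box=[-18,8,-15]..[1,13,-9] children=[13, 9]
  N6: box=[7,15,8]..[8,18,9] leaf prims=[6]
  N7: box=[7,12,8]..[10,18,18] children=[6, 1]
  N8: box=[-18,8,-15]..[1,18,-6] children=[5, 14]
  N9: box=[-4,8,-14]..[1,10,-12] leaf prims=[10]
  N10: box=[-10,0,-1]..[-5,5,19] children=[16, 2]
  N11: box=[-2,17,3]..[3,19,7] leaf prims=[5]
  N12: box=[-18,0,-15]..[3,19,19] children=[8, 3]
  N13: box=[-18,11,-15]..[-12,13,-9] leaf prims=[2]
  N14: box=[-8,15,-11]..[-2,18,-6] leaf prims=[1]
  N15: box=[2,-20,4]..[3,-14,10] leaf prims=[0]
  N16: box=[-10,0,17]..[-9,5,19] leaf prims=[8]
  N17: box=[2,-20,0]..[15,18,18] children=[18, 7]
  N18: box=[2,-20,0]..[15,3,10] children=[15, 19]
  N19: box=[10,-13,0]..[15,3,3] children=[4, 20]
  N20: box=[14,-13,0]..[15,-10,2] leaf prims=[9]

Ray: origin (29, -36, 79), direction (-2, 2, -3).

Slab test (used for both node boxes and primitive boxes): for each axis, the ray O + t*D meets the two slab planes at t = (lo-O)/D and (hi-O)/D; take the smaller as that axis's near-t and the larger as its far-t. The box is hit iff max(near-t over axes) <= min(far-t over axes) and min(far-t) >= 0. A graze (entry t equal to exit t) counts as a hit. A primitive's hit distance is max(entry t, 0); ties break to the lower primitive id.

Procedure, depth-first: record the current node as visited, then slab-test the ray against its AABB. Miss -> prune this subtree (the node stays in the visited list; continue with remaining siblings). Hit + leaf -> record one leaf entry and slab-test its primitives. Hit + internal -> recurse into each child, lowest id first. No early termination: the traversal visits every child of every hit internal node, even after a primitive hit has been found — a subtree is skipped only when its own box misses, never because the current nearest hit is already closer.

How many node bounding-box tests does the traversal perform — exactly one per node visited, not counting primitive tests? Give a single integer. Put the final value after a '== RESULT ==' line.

Walk:
N0 x:[7,47/2] y:[8,55/2] z:[20,94/3] -> hit [20,47/2], descend [12, 17]
  N12 x:[13,47/2] y:[18,55/2] z:[20,94/3] -> hit [20,47/2], descend [3, 8]
    N3 x:[13,39/2] y:[18,55/2] z:[20,80/3] -> miss, prune
    N8 x:[14,47/2] y:[22,27] z:[85/3,94/3] -> miss, prune
  N17 x:[7,27/2] y:[8,27] z:[61/3,79/3] -> miss, prune

Summary -> nodes [0, 12, 3, 8, 17]; box-tests=5; leaf-entries=0; first=miss

== RESULT ==
5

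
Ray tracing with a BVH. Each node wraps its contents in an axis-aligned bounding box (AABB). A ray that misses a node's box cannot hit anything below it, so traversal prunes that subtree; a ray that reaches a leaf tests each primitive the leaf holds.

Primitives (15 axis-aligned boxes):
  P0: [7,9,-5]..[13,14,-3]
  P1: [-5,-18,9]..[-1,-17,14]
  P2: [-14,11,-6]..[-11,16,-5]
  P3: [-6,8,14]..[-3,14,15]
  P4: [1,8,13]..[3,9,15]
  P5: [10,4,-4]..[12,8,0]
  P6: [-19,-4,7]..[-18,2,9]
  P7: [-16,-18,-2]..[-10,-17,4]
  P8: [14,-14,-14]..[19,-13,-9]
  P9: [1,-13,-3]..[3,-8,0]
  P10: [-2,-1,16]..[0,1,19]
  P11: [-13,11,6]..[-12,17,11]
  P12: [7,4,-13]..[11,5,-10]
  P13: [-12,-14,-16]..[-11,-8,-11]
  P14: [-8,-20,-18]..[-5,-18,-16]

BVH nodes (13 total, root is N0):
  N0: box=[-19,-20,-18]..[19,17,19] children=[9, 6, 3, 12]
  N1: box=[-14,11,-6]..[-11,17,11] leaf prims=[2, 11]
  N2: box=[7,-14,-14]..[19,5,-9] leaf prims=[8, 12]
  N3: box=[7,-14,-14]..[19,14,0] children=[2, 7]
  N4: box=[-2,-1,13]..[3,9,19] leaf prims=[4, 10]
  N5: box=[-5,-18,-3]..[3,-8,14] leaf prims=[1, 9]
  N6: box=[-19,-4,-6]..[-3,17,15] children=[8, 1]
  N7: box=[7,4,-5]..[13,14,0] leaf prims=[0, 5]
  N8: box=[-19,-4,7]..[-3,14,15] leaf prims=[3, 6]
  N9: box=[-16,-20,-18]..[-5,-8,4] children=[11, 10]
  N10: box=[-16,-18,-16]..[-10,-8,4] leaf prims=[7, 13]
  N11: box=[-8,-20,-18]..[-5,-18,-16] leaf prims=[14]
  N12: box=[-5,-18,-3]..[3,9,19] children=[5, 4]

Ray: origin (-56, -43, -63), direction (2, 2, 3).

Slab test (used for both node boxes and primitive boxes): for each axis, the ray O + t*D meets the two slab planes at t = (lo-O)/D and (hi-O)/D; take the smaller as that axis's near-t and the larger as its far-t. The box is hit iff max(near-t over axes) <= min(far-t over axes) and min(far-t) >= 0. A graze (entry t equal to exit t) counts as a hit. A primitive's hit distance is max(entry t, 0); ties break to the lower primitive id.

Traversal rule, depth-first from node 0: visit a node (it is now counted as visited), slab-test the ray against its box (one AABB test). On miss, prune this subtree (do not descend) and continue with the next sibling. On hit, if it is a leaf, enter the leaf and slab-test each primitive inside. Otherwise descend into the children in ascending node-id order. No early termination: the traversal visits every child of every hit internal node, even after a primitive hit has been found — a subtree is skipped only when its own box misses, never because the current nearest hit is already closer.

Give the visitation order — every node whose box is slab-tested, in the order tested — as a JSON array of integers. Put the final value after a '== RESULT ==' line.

Trace the traversal:
N0 x:[37/2,75/2] y:[23/2,30] z:[15,82/3] -> hit [37/2,82/3], descend [3, 6, 9, 12]
  N3 x:[63/2,75/2] y:[29/2,57/2] z:[49/3,21] -> miss, prune
  N6 x:[37/2,53/2] y:[39/2,30] z:[19,26] -> hit [39/2,26], descend [1, 8]
    N1 x:[21,45/2] y:[27,30] z:[19,74/3] -> miss, prune
    N8 x:[37/2,53/2] y:[39/2,57/2] z:[70/3,26] -> hit [70/3,26] leaf, test {P3@t=77/3, P6(miss)}
  N9 x:[20,51/2] y:[23/2,35/2] z:[15,67/3] -> miss, prune
  N12 x:[51/2,59/2] y:[25/2,26] z:[20,82/3] -> hit [51/2,26], descend [4, 5]
    N4 x:[27,59/2] y:[21,26] z:[76/3,82/3] -> miss, prune
    N5 x:[51/2,59/2] y:[25/2,35/2] z:[20,77/3] -> miss, prune

Visited [0, 3, 6, 1, 8, 9, 12, 4, 5]. Tests: 9 box, 1 leaf. Nearest: P3.

== RESULT ==
[0, 3, 6, 1, 8, 9, 12, 4, 5]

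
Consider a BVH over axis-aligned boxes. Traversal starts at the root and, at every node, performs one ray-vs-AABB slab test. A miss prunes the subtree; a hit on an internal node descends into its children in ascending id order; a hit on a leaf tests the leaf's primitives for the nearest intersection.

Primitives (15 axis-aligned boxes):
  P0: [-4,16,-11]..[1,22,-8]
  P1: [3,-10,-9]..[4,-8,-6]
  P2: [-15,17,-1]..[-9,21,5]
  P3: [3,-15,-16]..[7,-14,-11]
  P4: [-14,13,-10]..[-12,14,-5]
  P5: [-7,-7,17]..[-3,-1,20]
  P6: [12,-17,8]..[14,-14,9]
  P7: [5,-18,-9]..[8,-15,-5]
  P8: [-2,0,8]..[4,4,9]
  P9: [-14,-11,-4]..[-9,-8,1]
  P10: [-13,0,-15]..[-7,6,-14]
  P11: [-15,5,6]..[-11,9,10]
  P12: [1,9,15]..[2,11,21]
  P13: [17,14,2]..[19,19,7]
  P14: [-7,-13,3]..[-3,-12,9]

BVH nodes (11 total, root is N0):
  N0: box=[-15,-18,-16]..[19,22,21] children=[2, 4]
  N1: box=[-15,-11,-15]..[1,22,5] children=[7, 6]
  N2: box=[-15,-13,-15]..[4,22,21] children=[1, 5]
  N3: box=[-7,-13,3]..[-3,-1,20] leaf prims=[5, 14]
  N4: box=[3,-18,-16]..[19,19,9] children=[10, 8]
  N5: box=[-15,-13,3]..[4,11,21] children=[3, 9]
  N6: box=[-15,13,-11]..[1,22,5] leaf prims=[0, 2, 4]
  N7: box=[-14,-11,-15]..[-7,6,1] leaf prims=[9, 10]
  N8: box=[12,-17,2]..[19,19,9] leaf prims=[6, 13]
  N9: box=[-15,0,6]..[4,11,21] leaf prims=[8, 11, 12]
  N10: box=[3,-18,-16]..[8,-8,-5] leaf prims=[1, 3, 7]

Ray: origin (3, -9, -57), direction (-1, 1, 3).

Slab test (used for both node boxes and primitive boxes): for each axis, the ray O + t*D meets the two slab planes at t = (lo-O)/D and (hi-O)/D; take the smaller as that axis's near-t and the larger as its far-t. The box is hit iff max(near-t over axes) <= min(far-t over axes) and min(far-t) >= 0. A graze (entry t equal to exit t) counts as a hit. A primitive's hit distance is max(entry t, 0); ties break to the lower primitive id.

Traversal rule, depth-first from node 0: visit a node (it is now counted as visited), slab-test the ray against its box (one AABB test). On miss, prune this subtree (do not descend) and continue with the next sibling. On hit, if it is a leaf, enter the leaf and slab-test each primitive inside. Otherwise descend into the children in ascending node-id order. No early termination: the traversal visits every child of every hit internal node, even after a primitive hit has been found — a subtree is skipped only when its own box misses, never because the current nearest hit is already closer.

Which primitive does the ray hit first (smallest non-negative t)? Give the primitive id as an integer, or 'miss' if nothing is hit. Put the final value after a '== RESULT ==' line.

Traverse from the root:
N0 x:[-16,18] y:[-9,31] z:[41/3,26] -> hit [41/3,18], descend [2, 4]
  N2 x:[-1,18] y:[-4,31] z:[14,26] -> hit [14,18], descend [1, 5]
    N1 x:[2,18] y:[-2,31] z:[14,62/3] -> hit [14,18], descend [6, 7]
      N6 x:[2,18] y:[22,31] z:[46/3,62/3] -> miss, prune
      N7 x:[10,17] y:[-2,15] z:[14,58/3] -> hit [14,15] leaf, test {P9(miss), P10@t=14}
    N5 x:[-1,18] y:[-4,20] z:[20,26] -> miss, prune
  N4 x:[-16,0] y:[-9,28] z:[41/3,22] -> miss, prune

order=[0, 2, 1, 6, 7, 5, 4]  |boxes|=7  |leaves|=1  hit=P10

== RESULT ==
10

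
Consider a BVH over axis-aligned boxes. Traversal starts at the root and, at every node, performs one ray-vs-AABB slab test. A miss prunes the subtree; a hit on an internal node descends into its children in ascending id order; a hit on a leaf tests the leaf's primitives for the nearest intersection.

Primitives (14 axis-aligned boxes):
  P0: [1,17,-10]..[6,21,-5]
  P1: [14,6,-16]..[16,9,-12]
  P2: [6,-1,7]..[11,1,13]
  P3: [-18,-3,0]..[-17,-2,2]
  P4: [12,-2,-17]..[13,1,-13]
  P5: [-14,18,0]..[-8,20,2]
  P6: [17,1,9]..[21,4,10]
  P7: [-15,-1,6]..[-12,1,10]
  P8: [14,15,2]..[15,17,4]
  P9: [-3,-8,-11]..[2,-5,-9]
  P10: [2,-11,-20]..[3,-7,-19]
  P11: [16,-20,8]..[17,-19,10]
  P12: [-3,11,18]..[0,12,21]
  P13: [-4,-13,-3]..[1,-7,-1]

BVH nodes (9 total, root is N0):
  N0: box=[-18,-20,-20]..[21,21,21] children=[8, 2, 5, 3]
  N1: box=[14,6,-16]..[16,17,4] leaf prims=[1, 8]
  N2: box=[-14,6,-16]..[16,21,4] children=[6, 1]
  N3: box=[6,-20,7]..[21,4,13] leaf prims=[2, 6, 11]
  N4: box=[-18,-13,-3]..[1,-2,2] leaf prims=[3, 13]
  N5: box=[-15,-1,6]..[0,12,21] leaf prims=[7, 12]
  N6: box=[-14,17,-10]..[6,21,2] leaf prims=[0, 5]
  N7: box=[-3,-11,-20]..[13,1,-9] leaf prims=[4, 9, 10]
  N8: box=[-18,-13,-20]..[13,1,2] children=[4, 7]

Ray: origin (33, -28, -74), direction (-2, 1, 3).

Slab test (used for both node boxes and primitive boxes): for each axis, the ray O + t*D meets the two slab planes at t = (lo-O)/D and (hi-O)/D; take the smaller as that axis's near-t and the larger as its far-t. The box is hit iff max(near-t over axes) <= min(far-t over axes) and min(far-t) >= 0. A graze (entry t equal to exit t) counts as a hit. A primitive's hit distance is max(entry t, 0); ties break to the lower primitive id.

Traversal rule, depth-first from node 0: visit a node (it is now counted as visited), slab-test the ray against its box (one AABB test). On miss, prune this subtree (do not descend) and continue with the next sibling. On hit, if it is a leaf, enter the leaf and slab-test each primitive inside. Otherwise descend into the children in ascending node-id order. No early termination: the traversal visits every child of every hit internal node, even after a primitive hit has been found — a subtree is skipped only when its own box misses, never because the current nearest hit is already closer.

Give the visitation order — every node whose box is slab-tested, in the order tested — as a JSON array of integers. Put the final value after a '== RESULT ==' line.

Traverse from the root:
N0 x:[6,51/2] y:[8,49] z:[18,95/3] -> hit [18,51/2], descend [2, 3, 5, 8]
  N2 x:[17/2,47/2] y:[34,49] z:[58/3,26] -> miss, prune
  N3 x:[6,27/2] y:[8,32] z:[27,29] -> miss, prune
  N5 x:[33/2,24] y:[27,40] z:[80/3,95/3] -> miss, prune
  N8 x:[10,51/2] y:[15,29] z:[18,76/3] -> hit [18,76/3], descend [4, 7]
    N4 x:[16,51/2] y:[15,26] z:[71/3,76/3] -> hit [71/3,76/3] leaf, test {P3@t=25, P13(miss)}
    N7 x:[10,18] y:[17,29] z:[18,65/3] -> hit [18,18] leaf, test {P4(miss), P9(miss), P10(miss)}

Summary -> nodes [0, 2, 3, 5, 8, 4, 7]; box-tests=7; leaf-entries=2; first=P3

== RESULT ==
[0, 2, 3, 5, 8, 4, 7]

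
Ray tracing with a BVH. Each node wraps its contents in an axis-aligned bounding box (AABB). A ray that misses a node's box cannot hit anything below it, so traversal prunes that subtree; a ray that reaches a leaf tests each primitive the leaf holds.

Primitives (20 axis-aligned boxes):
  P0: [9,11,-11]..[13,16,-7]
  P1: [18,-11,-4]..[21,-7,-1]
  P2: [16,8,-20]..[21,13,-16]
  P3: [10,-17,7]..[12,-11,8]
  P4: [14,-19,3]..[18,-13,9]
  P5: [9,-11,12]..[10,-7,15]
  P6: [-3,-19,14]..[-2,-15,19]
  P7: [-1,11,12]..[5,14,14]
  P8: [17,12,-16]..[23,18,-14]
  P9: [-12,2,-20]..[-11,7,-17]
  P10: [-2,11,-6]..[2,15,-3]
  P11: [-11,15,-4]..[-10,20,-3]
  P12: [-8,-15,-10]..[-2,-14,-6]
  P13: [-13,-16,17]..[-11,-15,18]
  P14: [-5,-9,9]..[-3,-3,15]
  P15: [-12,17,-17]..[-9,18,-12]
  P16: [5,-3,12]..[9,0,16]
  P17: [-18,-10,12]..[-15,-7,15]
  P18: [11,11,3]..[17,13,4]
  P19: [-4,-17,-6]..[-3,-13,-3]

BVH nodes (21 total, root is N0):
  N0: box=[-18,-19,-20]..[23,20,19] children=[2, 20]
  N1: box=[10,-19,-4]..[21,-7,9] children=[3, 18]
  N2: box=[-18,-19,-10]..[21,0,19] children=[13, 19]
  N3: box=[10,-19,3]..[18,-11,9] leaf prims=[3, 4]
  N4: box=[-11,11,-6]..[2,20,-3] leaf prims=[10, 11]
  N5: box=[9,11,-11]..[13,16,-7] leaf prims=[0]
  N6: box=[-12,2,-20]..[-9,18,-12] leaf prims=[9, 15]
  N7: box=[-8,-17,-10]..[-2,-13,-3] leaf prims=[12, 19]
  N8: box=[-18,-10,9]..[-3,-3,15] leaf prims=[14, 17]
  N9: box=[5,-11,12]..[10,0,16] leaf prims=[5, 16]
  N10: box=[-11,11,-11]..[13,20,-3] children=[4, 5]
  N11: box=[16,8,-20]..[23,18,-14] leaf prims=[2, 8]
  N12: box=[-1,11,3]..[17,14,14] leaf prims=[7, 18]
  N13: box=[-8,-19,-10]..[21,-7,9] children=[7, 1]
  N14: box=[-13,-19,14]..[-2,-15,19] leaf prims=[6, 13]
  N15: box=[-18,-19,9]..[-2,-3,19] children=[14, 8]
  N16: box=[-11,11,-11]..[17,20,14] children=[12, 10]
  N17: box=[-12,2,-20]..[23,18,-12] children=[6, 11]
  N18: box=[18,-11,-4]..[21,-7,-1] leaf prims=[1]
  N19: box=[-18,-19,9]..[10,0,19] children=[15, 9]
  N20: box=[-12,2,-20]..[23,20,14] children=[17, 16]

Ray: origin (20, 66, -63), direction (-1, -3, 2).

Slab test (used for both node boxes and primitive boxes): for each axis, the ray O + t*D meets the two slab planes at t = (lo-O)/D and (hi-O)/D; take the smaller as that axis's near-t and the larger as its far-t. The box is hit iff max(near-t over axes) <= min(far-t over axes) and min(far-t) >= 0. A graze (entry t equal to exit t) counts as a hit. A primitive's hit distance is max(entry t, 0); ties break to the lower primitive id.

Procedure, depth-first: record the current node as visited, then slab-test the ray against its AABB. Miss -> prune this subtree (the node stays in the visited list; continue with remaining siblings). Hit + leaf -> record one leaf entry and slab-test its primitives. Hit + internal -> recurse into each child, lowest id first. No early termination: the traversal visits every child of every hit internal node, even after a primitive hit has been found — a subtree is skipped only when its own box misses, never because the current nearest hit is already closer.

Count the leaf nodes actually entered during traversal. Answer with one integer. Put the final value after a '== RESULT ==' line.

Trace the traversal:
N0 x:[-3,38] y:[46/3,85/3] z:[43/2,41] -> hit [43/2,85/3], descend [2, 20]
  N2 x:[-1,38] y:[22,85/3] z:[53/2,41] -> hit [53/2,85/3], descend [13, 19]
    N13 x:[-1,28] y:[73/3,85/3] z:[53/2,36] -> hit [53/2,28], descend [1, 7]
      N1 x:[-1,10] y:[73/3,85/3] z:[59/2,36] -> miss, prune
      N7 x:[22,28] y:[79/3,83/3] z:[53/2,30] -> hit [53/2,83/3] leaf, test {P12@t=80/3, P19(miss)}
    N19 x:[10,38] y:[22,85/3] z:[36,41] -> miss, prune
  N20 x:[-3,32] y:[46/3,64/3] z:[43/2,77/2] -> miss, prune

Visited [0, 2, 13, 1, 7, 19, 20]. Tests: 7 box, 1 leaf. Nearest: P12.

== RESULT ==
1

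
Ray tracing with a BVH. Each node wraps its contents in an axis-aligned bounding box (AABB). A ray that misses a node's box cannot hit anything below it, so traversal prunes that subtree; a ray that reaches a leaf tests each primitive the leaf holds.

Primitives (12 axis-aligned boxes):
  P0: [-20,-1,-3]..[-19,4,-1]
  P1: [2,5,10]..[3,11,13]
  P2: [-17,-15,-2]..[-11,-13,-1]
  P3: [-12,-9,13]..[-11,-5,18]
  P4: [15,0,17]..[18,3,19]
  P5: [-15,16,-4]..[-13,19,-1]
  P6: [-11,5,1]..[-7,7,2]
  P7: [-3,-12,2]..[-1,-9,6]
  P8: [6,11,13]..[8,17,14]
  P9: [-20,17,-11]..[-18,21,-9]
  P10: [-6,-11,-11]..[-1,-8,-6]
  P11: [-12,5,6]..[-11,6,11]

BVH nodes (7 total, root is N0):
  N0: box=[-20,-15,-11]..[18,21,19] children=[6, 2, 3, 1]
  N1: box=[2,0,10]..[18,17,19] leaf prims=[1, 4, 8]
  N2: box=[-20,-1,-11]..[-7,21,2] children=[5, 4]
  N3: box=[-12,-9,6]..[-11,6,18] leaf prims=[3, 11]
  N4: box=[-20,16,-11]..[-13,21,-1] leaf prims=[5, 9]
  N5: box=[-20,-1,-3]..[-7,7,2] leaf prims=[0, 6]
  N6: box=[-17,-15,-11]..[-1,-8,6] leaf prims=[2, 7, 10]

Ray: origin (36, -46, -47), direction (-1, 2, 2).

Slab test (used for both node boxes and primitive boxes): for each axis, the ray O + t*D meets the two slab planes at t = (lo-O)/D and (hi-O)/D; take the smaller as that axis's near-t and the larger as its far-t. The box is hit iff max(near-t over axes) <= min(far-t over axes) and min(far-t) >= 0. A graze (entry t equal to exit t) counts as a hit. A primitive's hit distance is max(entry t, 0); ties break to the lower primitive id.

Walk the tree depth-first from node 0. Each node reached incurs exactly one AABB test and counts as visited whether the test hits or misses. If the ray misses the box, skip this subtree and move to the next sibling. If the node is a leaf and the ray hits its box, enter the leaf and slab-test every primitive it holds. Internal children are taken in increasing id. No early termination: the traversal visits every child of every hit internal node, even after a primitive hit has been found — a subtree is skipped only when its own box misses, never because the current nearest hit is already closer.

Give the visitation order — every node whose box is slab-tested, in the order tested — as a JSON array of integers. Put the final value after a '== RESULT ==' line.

Traverse from the root:
N0 x:[18,56] y:[31/2,67/2] z:[18,33] -> hit [18,33], descend [1, 2, 3, 6]
  N1 x:[18,34] y:[23,63/2] z:[57/2,33] -> hit [57/2,63/2] leaf, test {P1(miss), P4(miss), P8@t=30}
  N2 x:[43,56] y:[45/2,67/2] z:[18,49/2] -> miss, prune
  N3 x:[47,48] y:[37/2,26] z:[53/2,65/2] -> miss, prune
  N6 x:[37,53] y:[31/2,19] z:[18,53/2] -> miss, prune

Summary -> nodes [0, 1, 2, 3, 6]; box-tests=5; leaf-entries=1; first=P8

== RESULT ==
[0, 1, 2, 3, 6]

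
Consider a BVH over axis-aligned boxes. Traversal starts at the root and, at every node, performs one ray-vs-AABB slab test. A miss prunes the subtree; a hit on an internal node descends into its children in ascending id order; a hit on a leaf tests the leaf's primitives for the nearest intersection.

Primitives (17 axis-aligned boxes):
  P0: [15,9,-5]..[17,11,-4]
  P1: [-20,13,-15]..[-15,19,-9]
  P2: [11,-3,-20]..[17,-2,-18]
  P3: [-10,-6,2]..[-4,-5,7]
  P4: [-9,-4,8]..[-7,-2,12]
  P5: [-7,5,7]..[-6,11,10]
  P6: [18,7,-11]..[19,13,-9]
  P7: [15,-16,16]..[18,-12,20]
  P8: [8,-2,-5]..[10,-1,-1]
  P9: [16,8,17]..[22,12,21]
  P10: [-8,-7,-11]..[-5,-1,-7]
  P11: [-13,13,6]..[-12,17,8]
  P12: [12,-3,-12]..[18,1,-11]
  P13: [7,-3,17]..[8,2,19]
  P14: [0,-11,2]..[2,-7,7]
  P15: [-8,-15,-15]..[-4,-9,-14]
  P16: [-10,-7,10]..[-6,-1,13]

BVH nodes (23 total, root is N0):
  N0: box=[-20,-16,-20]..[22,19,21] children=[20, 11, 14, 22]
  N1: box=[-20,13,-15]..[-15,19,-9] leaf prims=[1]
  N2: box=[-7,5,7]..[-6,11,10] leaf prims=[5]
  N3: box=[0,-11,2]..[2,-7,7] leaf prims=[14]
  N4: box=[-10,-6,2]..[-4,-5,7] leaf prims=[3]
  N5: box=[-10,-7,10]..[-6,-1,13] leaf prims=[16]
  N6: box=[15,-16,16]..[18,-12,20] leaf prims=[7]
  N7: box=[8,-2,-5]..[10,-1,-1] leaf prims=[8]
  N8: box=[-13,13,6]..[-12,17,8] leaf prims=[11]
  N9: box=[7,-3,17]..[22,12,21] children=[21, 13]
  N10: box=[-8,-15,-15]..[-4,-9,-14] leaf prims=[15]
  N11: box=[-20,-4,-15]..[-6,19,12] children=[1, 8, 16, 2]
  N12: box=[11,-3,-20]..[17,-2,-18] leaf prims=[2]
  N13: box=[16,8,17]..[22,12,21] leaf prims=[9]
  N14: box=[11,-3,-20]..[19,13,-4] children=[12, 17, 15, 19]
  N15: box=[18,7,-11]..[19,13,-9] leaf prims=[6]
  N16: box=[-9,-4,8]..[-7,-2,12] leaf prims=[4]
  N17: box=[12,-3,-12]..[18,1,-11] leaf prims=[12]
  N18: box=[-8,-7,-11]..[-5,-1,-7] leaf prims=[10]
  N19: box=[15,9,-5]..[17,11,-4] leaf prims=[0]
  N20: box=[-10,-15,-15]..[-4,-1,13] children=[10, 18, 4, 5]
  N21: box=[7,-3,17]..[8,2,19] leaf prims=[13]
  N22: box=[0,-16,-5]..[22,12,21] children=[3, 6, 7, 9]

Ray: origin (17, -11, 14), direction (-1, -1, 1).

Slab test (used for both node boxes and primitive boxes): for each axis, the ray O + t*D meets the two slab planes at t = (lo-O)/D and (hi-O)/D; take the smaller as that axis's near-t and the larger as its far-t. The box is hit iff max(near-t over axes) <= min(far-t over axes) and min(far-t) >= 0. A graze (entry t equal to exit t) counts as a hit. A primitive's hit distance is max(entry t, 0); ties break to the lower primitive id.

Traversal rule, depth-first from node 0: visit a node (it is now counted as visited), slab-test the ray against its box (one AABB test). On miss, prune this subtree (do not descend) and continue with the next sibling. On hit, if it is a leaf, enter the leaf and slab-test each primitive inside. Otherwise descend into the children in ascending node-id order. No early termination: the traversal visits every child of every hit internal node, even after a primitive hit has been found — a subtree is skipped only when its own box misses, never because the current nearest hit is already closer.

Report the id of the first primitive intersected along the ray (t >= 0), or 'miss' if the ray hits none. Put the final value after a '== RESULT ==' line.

Walk:
N0 x:[-5,37] y:[-30,5] z:[-34,7] -> hit [-5,5], descend [11, 14, 20, 22]
  N11 x:[23,37] y:[-30,-7] z:[-29,-2] -> miss, prune
  N14 x:[-2,6] y:[-24,-8] z:[-34,-18] -> miss, prune
  N20 x:[21,27] y:[-10,4] z:[-29,-1] -> miss, prune
  N22 x:[-5,17] y:[-23,5] z:[-19,7] -> hit [-5,5], descend [3, 6, 7, 9]
    N3 x:[15,17] y:[-4,0] z:[-12,-7] -> miss, prune
    N6 x:[-1,2] y:[1,5] z:[2,6] -> hit [2,2] leaf, test {P7@t=2}
    N7 x:[7,9] y:[-10,-9] z:[-19,-15] -> miss, prune
    N9 x:[-5,10] y:[-23,-8] z:[3,7] -> miss, prune

Summary -> nodes [0, 11, 14, 20, 22, 3, 6, 7, 9]; box-tests=9; leaf-entries=1; first=P7

== RESULT ==
7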